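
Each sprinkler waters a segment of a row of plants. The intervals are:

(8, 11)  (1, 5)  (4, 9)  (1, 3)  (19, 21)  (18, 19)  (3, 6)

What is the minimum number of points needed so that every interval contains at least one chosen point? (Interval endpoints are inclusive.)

Sort by right endpoint; whenever an interval is uncovered, place a point at its right end.
Sorted: [1,3] [1,5] [3,6] [4,9] [8,11] [18,19] [19,21]
{[1,3],[1,5],[3,6]} hit by 3; {[4,9],[8,11]} hit by 9; {[18,19],[19,21]} hit by 19.
Points: 3, 9, 19 (3 total).

3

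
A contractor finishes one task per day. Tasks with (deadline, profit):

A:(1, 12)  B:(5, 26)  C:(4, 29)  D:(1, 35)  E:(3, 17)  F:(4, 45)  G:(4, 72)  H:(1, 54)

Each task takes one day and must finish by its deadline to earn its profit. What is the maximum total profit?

226

Take jobs in profit order; each goes to the latest open slot no later than its deadline.
Profit order: G=72 H=54 F=45 D=35 C=29 B=26 E=17 A=12
Assign: G→slot 4, H→slot 1, F→slot 3, D skipped, C→slot 2, B→slot 5, E skipped, A skipped.
Slots: [1:H] [2:C] [3:F] [4:G] [5:B]
Profit = 54 + 29 + 45 + 72 + 26 = 226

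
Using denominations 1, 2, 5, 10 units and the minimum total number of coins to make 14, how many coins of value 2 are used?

14 − 1×10→4 − 2×2→0
Count of 2: 2

2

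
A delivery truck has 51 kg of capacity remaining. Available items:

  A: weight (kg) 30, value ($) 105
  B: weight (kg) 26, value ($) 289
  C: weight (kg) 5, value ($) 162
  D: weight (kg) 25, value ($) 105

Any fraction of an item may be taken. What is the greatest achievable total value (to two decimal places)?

535.00

Greedy by value/weight ratio, highest first.
Ratios (sorted): C 32.40, B 11.12, D 4.20, A 3.50
take C (5 @ 162); take B (26 @ 289); take 20/25 of D → 84.00. Capacity used 51/51.
Total value = 535.00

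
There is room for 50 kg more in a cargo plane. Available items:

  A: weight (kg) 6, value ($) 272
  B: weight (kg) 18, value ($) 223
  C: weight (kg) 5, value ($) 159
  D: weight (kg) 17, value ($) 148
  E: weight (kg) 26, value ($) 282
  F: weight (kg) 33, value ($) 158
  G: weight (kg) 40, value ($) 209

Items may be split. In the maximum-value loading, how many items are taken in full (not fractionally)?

3

Ratios (sorted): A 45.33, C 31.80, B 12.39, E 10.85, D 8.71, G 5.22, F 4.79
take A (6 @ 272); take C (5 @ 159); take B (18 @ 223); take 21/26 of E → 227.77. Capacity used 50/50.
3 item(s) taken whole; one partial (take 21/26 of E).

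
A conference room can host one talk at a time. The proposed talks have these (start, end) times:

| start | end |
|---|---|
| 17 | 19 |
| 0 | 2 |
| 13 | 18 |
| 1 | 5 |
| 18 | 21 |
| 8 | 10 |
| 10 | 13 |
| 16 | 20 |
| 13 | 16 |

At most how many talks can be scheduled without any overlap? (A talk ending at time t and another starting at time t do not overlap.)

5

Order by finish time; keep every interval that doesn't clash with the previous kept one.
By end time: (0,2), (1,5), (8,10), (10,13), (13,16), (13,18), (17,19), (16,20), (18,21).
Pick (0,2); next start ≥ 2 → (8,10); next start ≥ 10 → (10,13); next start ≥ 13 → (13,16); next start ≥ 16 → (17,19).
Selected 5 talks.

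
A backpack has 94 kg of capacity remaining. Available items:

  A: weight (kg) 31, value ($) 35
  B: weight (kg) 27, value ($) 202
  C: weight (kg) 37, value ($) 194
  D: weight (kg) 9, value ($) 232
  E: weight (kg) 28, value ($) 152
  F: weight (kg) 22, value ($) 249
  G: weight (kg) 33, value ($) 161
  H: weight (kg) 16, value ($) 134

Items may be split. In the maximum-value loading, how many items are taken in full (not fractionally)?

4

Sort by value per unit weight and fill in that order.
Order: D (232/9=25.78) > F (249/22=11.32) > H (134/16=8.38) > B (202/27=7.48) > E (152/28=5.43) > C (194/37=5.24) > G (161/33=4.88) > A (35/31=1.13)
Fill: take D (9 @ 232) → take F (22 @ 249) → take H (16 @ 134) → take B (27 @ 202) → take 20/28 of E → 108.57; 94/94 used.
4 item(s) taken whole; one partial (take 20/28 of E).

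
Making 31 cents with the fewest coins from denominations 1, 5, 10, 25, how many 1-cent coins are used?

31 − 1×25→6 − 1×5→1 − 1×1→0
Count of 1: 1

1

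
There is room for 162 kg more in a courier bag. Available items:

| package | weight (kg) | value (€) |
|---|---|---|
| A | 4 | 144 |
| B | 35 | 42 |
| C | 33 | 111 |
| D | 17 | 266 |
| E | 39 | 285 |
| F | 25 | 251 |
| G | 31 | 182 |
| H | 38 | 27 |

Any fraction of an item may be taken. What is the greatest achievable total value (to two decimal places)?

Ratios (sorted): A 36.00, D 15.65, F 10.04, E 7.31, G 5.87, C 3.36, B 1.20, H 0.71
take A (4 @ 144); take D (17 @ 266); take F (25 @ 251); take E (39 @ 285); take G (31 @ 182); take C (33 @ 111); take 13/35 of B → 15.60. Capacity used 162/162.
Total value = 1254.60

1254.60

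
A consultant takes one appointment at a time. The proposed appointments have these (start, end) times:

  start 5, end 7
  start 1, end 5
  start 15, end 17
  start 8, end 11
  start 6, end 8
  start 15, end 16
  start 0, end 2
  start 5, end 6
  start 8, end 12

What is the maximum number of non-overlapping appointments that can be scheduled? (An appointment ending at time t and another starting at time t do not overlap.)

5

Sort by end time and greedily take each interval whose start is ≥ the last chosen end.
Sorted by end: (0,2)  (1,5)  (5,6)  (5,7)  (6,8)  (8,11)  (8,12)  (15,16)  (15,17)
take (0,2); take (5,6); skip (5,7); take (6,8); take (8,11); take (15,16).
Selected 5 appointments.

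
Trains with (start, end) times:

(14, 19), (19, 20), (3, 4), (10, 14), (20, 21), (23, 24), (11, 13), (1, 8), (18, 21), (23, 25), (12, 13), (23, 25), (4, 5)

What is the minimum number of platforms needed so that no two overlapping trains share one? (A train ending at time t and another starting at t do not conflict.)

starts: [1, 3, 4, 10, 11, 12, 14, 18, 19, 20, 23, 23, 23]
ends:   [4, 5, 8, 13, 13, 14, 19, 20, 21, 21, 24, 25, 25]
s1→1 s3→2 e4→1 s4→2 e5→1 e8→0 s10→1 s11→2 s12→3  — peak 3.

3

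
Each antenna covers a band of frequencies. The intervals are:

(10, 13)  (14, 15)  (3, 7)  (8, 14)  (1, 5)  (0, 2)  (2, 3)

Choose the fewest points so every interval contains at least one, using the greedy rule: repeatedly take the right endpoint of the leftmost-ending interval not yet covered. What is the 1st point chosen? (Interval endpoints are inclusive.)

2

By right end: [0,2]  [2,3]  [1,5]  [3,7]  [10,13]  [8,14]  [14,15]
[0,2] uncovered → point at 2; [3,7] uncovered → point at 7; [10,13] uncovered → point at 13; [14,15] uncovered → point at 15.
Points: 2, 7, 13, 15 (4 total).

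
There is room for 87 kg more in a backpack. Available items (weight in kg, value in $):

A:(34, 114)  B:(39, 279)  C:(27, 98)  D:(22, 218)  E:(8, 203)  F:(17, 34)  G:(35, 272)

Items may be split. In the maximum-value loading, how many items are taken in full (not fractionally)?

Order: E (203/8=25.38) > D (218/22=9.91) > G (272/35=7.77) > B (279/39=7.15) > C (98/27=3.63) > A (114/34=3.35) > F (34/17=2.00)
Fill: take E (8 @ 203) → take D (22 @ 218) → take G (35 @ 272) → take 22/39 of B → 157.38; 87/87 used.
3 item(s) taken whole; one partial (take 22/39 of B).

3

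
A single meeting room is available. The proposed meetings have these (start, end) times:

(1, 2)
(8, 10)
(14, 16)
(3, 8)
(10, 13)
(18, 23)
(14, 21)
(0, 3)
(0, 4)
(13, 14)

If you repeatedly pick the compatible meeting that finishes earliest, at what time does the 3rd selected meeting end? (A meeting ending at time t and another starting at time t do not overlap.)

By end time: (1,2), (0,3), (0,4), (3,8), (8,10), (10,13), (13,14), (14,16), (14,21), (18,23).
Pick (1,2); next start ≥ 2 → (3,8); next start ≥ 8 → (8,10); next start ≥ 10 → (10,13); next start ≥ 13 → (13,14); next start ≥ 14 → (14,16); next start ≥ 16 → (18,23).
Selected: (1,2) (3,8) (8,10) (10,13) (13,14) (14,16) (18,23)

10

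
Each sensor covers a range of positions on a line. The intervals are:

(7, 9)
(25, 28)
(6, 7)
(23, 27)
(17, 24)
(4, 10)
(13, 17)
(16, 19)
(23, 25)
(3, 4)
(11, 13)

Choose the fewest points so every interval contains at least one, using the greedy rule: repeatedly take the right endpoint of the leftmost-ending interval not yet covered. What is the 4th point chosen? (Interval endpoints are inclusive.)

Process intervals by earliest right end; each time one isn't hit yet, stab at its right endpoint.
By right end: [3,4]  [6,7]  [7,9]  [4,10]  [11,13]  [13,17]  [16,19]  [17,24]  [23,25]  [23,27]  [25,28]
[3,4] uncovered → point at 4; [6,7] uncovered → point at 7; [11,13] uncovered → point at 13; [16,19] uncovered → point at 19; [23,25] uncovered → point at 25.
Points: 4, 7, 13, 19, 25 (5 total).

19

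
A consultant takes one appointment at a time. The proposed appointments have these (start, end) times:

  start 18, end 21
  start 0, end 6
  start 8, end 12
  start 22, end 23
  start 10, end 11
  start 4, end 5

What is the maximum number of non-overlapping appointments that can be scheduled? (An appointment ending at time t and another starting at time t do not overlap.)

4

By end time: (4,5), (0,6), (10,11), (8,12), (18,21), (22,23).
Pick (4,5); next start ≥ 5 → (10,11); next start ≥ 11 → (18,21); next start ≥ 21 → (22,23).
Selected 4 appointments.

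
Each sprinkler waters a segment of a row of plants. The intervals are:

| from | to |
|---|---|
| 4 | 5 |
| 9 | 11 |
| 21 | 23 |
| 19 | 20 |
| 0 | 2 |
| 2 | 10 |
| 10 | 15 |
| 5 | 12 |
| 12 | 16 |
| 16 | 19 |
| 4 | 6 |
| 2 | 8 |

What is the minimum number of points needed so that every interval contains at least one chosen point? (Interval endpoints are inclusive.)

6

Process intervals by earliest right end; each time one isn't hit yet, stab at its right endpoint.
Sorted: [0,2] [4,5] [4,6] [2,8] [2,10] [9,11] [5,12] [10,15] [12,16] [16,19] [19,20] [21,23]
{[0,2]} hit by 2; {[4,5],[4,6],[2,8],[2,10]} hit by 5; {[9,11],[5,12],[10,15]} hit by 11; {[12,16],[16,19]} hit by 16; {[19,20]} hit by 20; {[21,23]} hit by 23.
Points: 2, 5, 11, 16, 20, 23 (6 total).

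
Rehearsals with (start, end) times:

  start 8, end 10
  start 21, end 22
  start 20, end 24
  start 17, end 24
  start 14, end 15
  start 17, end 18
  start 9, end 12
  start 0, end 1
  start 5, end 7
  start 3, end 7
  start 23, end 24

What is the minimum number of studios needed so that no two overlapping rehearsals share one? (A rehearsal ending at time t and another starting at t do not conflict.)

Count concurrent intervals with a sweep; the peak is the room count.
starts: [0, 3, 5, 8, 9, 14, 17, 17, 20, 21, 23]
ends:   [1, 7, 7, 10, 12, 15, 18, 22, 24, 24, 24]
s0→1 e1→0 s3→1 s5→2 e7→1 e7→0 s8→1 s9→2 e10→1 e12→0 s14→1 e15→0 s17→1 s17→2 e18→1 s20→2 s21→3  — peak 3.

3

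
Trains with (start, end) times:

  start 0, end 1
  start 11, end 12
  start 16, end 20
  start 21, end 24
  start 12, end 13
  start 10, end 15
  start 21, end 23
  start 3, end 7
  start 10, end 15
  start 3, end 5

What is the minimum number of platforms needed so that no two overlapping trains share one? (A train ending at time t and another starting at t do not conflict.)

3

The answer is the maximum number of intervals overlapping at any instant.
Events (time:±→running): 0:+→1 1:-→0 3:+→1 3:+→2 5:-→1 7:-→0 10:+→1 10:+→2 11:+→3 … peak 3.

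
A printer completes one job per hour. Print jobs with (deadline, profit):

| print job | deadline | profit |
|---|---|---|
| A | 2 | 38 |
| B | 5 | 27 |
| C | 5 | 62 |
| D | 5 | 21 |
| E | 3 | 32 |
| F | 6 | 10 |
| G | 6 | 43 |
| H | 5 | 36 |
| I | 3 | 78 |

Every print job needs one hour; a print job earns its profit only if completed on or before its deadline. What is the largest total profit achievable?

Take jobs in profit order; each goes to the latest open slot no later than its deadline.
By profit: I(d3,78), C(d5,62), G(d6,43), A(d2,38), H(d5,36), E(d3,32), B(d5,27), D(d5,21), F(d6,10)
I→slot 3; C→slot 5; G→slot 6; A→slot 2; H→slot 4; E→slot 1; B skipped; D skipped; F skipped.
Profit = 32 + 38 + 78 + 36 + 62 + 43 = 289

289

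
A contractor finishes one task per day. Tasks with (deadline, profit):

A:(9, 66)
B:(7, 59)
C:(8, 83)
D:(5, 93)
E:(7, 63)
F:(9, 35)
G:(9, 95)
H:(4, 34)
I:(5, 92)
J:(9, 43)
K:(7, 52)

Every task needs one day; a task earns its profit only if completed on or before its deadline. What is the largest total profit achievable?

Sort by profit descending; place each in the latest free slot ≤ its deadline.
By profit: G(d9,95), D(d5,93), I(d5,92), C(d8,83), A(d9,66), E(d7,63), B(d7,59), K(d7,52), J(d9,43), F(d9,35), H(d4,34)
G→slot 9; D→slot 5; I→slot 4; C→slot 8; A→slot 7; E→slot 6; B→slot 3; K→slot 2; J→slot 1; F skipped; H skipped.
Profit = 43 + 52 + 59 + 92 + 93 + 63 + 66 + 83 + 95 = 646

646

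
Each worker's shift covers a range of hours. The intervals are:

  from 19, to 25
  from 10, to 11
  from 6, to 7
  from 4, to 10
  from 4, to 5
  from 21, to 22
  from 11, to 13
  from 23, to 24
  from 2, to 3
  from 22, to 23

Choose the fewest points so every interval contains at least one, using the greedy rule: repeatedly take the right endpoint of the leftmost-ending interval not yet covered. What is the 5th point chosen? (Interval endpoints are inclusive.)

Sort by right endpoint; whenever an interval is uncovered, place a point at its right end.
Sorted: [2,3] [4,5] [6,7] [4,10] [10,11] [11,13] [21,22] [22,23] [23,24] [19,25]
{[2,3]} hit by 3; {[4,5]} hit by 5; {[6,7],[4,10]} hit by 7; {[10,11],[11,13]} hit by 11; {[21,22],[22,23]} hit by 22; {[23,24],[19,25]} hit by 24.
Points: 3, 5, 7, 11, 22, 24 (6 total).

22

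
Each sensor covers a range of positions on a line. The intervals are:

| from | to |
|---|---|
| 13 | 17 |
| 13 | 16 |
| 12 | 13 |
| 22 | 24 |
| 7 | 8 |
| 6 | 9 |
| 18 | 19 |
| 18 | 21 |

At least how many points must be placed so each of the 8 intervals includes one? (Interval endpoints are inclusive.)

Sort by right endpoint; whenever an interval is uncovered, place a point at its right end.
Sorted: [7,8] [6,9] [12,13] [13,16] [13,17] [18,19] [18,21] [22,24]
{[7,8],[6,9]} hit by 8; {[12,13],[13,16],[13,17]} hit by 13; {[18,19],[18,21]} hit by 19; {[22,24]} hit by 24.
Points: 8, 13, 19, 24 (4 total).

4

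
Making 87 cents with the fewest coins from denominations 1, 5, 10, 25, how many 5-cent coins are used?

0

Greedy: take as many of the largest coin as possible, then repeat with the remainder.
87 = 3×25 + 1×10 + 2×1
Count of 5: 0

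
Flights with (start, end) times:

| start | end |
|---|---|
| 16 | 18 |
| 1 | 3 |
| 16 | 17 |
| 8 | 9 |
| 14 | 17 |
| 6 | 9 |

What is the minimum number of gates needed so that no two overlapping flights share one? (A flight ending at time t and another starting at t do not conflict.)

3

Events (time:±→running): 1:+→1 3:-→0 6:+→1 8:+→2 9:-→1 9:-→0 14:+→1 16:+→2 16:+→3 … peak 3.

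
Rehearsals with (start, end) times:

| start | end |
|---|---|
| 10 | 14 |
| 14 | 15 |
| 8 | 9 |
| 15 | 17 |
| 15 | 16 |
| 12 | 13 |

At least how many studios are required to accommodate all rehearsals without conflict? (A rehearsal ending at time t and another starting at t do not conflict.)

2

The answer is the maximum number of intervals overlapping at any instant.
Events (time:±→running): 8:+→1 9:-→0 10:+→1 12:+→2 … peak 2.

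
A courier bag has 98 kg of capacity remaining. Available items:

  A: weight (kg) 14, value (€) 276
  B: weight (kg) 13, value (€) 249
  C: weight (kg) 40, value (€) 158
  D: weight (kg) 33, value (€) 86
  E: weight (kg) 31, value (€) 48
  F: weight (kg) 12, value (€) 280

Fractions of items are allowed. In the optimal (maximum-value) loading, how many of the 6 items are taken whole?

Ratios (sorted): F 23.33, A 19.71, B 19.15, C 3.95, D 2.61, E 1.55
take F (12 @ 280); take A (14 @ 276); take B (13 @ 249); take C (40 @ 158); take 19/33 of D → 49.52. Capacity used 98/98.
4 item(s) taken whole; one partial (take 19/33 of D).

4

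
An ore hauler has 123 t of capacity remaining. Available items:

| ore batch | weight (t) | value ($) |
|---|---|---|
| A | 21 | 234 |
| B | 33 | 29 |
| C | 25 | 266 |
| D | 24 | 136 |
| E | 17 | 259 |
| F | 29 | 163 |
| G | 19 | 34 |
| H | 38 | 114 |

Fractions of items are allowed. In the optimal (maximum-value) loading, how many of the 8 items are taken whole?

Sort by value per unit weight and fill in that order.
Order: E (259/17=15.24) > A (234/21=11.14) > C (266/25=10.64) > D (136/24=5.67) > F (163/29=5.62) > H (114/38=3.00) > G (34/19=1.79) > B (29/33=0.88)
Fill: take E (17 @ 259) → take A (21 @ 234) → take C (25 @ 266) → take D (24 @ 136) → take F (29 @ 163) → take 7/38 of H → 21.00; 123/123 used.
5 item(s) taken whole; one partial (take 7/38 of H).

5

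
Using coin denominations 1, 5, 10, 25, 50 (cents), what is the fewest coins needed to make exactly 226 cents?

Greedy: take as many of the largest coin as possible, then repeat with the remainder.
226 − 4×50→26 − 1×25→1 − 1×1→0
Total coins = 4 + 1 + 1 = 6

6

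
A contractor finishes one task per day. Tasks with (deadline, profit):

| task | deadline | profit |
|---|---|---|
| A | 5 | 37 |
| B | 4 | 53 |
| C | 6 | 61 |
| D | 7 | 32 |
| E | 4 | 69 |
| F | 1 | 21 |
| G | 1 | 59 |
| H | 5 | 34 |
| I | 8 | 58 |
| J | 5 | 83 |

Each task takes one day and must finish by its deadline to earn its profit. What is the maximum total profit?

452

Sort by profit descending; place each in the latest free slot ≤ its deadline.
By profit: J(d5,83), E(d4,69), C(d6,61), G(d1,59), I(d8,58), B(d4,53), A(d5,37), H(d5,34), D(d7,32), F(d1,21)
J→slot 5; E→slot 4; C→slot 6; G→slot 1; I→slot 8; B→slot 3; A→slot 2; H skipped; D→slot 7; F skipped.
Profit = 59 + 37 + 53 + 69 + 83 + 61 + 32 + 58 = 452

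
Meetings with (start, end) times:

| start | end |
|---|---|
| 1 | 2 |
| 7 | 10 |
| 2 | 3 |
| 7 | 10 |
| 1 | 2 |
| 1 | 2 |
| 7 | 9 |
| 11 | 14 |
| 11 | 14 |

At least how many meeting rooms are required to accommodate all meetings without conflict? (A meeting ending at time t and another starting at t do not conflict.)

Events (time:±→running): 1:+→1 1:+→2 1:+→3 … peak 3.

3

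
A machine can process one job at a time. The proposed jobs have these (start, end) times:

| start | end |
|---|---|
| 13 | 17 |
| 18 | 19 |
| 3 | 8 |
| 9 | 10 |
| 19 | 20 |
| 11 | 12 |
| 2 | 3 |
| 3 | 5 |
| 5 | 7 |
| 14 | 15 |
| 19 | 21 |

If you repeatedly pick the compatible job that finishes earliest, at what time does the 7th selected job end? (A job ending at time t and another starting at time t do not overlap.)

Sorted by end: (2,3)  (3,5)  (5,7)  (3,8)  (9,10)  (11,12)  (14,15)  (13,17)  (18,19)  (19,20)  (19,21)
take (2,3); take (3,5); take (5,7); skip (3,8); take (9,10); take (11,12); take (14,15); take (18,19); take (19,20).
Selected: (2,3) (3,5) (5,7) (9,10) (11,12) (14,15) (18,19) (19,20)

19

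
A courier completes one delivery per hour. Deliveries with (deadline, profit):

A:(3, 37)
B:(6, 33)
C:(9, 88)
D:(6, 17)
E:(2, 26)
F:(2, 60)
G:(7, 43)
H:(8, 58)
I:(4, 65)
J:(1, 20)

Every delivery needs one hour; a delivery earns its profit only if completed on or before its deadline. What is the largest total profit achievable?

Sort by profit descending; place each in the latest free slot ≤ its deadline.
By profit: C(d9,88), I(d4,65), F(d2,60), H(d8,58), G(d7,43), A(d3,37), B(d6,33), E(d2,26), J(d1,20), D(d6,17)
C→slot 9; I→slot 4; F→slot 2; H→slot 8; G→slot 7; A→slot 3; B→slot 6; E→slot 1; J skipped; D→slot 5.
Profit = 26 + 60 + 37 + 65 + 17 + 33 + 43 + 58 + 88 = 427

427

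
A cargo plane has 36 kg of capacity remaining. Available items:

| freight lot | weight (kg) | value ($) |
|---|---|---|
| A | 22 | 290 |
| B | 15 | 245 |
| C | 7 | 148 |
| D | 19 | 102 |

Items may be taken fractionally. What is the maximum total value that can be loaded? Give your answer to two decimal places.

Order: C (148/7=21.14) > B (245/15=16.33) > A (290/22=13.18) > D (102/19=5.37)
Fill: take C (7 @ 148) → take B (15 @ 245) → take 14/22 of A → 184.55; 36/36 used.
Total value = 577.55

577.55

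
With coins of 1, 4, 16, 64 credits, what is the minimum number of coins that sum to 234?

Use the largest denomination that fits, subtract, and repeat.
234 = 3×64 + 2×16 + 2×4 + 2×1
Total coins = 3 + 2 + 2 + 2 = 9

9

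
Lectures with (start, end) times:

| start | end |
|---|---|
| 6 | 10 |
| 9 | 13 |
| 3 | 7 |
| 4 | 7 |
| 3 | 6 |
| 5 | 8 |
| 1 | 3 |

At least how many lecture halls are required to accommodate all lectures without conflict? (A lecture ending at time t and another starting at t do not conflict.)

4

Events (time:±→running): 1:+→1 3:-→0 3:+→1 3:+→2 4:+→3 5:+→4 … peak 4.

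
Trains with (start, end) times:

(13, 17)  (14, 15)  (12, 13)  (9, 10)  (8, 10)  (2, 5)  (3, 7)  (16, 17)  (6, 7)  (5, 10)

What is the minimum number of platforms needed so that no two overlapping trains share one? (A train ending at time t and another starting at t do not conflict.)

3

starts: [2, 3, 5, 6, 8, 9, 12, 13, 14, 16]
ends:   [5, 7, 7, 10, 10, 10, 13, 15, 17, 17]
s2→1 s3→2 e5→1 s5→2 s6→3  — peak 3.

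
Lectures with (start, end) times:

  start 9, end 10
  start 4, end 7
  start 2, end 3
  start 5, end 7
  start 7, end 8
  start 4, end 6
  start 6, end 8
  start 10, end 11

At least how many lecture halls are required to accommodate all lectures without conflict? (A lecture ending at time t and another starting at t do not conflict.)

3

The answer is the maximum number of intervals overlapping at any instant.
starts: [2, 4, 4, 5, 6, 7, 9, 10]
ends:   [3, 6, 7, 7, 8, 8, 10, 11]
s2→1 e3→0 s4→1 s4→2 s5→3  — peak 3.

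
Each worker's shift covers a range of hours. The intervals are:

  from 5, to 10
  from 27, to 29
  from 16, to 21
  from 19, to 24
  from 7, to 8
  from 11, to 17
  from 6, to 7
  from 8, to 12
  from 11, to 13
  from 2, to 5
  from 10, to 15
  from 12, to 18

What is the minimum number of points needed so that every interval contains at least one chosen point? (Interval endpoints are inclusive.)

5

Process intervals by earliest right end; each time one isn't hit yet, stab at its right endpoint.
Sorted: [2,5] [6,7] [7,8] [5,10] [8,12] [11,13] [10,15] [11,17] [12,18] [16,21] [19,24] [27,29]
{[2,5]} hit by 5; {[6,7],[7,8],[5,10]} hit by 7; {[8,12],[11,13],[10,15],[11,17],[12,18]} hit by 12; {[16,21],[19,24]} hit by 21; {[27,29]} hit by 29.
Points: 5, 7, 12, 21, 29 (5 total).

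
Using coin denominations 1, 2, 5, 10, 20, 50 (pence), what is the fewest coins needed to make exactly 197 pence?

197 = 3×50 + 2×20 + 1×5 + 1×2
Total coins = 3 + 2 + 1 + 1 = 7

7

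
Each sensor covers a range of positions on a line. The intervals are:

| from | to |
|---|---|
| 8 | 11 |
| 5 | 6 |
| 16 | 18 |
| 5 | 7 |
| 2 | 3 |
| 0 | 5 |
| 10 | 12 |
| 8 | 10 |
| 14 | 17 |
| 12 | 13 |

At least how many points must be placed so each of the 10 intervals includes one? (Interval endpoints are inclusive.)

5

By right end: [2,3]  [0,5]  [5,6]  [5,7]  [8,10]  [8,11]  [10,12]  [12,13]  [14,17]  [16,18]
[2,3] uncovered → point at 3; [5,6] uncovered → point at 6; [8,10] uncovered → point at 10; [12,13] uncovered → point at 13; [14,17] uncovered → point at 17.
Points: 3, 6, 10, 13, 17 (5 total).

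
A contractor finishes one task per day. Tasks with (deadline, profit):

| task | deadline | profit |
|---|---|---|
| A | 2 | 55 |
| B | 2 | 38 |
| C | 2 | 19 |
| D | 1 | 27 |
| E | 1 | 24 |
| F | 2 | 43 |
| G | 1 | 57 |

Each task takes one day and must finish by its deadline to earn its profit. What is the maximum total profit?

Take jobs in profit order; each goes to the latest open slot no later than its deadline.
Profit order: G=57 A=55 F=43 B=38 D=27 E=24 C=19
Assign: G→slot 1, A→slot 2, F skipped, B skipped, D skipped, E skipped, C skipped.
Slots: [1:G] [2:A]
Profit = 57 + 55 = 112

112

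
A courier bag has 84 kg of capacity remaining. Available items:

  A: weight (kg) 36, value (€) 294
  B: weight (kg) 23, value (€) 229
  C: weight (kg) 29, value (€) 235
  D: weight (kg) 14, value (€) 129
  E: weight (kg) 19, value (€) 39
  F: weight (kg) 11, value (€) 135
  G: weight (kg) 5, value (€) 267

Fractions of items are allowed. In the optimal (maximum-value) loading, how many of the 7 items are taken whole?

4

Greedy by value/weight ratio, highest first.
Ratios (sorted): G 53.40, F 12.27, B 9.96, D 9.21, A 8.17, C 8.10, E 2.05
take G (5 @ 267); take F (11 @ 135); take B (23 @ 229); take D (14 @ 129); take 31/36 of A → 253.17. Capacity used 84/84.
4 item(s) taken whole; one partial (take 31/36 of A).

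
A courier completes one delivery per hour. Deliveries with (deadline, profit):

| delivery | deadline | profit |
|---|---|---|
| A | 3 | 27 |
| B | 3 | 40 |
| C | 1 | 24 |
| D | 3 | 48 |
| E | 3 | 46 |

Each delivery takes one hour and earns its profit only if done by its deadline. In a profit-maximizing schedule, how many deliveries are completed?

Take jobs in profit order; each goes to the latest open slot no later than its deadline.
By profit: D(d3,48), E(d3,46), B(d3,40), A(d3,27), C(d1,24)
D→slot 3; E→slot 2; B→slot 1; A skipped; C skipped.
3 of 5 scheduled.

3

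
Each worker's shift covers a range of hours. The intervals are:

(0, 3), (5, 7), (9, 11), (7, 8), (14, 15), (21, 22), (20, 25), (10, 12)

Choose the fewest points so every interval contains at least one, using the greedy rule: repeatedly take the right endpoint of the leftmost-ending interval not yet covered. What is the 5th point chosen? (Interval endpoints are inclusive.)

Process intervals by earliest right end; each time one isn't hit yet, stab at its right endpoint.
By right end: [0,3]  [5,7]  [7,8]  [9,11]  [10,12]  [14,15]  [21,22]  [20,25]
[0,3] uncovered → point at 3; [5,7] uncovered → point at 7; [9,11] uncovered → point at 11; [14,15] uncovered → point at 15; [21,22] uncovered → point at 22.
Points: 3, 7, 11, 15, 22 (5 total).

22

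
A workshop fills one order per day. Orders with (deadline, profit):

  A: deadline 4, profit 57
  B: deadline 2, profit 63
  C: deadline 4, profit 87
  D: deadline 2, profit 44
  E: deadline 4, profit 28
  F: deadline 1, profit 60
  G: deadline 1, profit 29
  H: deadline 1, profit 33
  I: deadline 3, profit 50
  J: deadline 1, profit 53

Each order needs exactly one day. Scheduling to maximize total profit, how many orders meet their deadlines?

Sort by profit descending; place each in the latest free slot ≤ its deadline.
Profit order: C=87 B=63 F=60 A=57 J=53 I=50 D=44 H=33 G=29 E=28
Assign: C→slot 4, B→slot 2, F→slot 1, A→slot 3, J skipped, I skipped, D skipped, H skipped, G skipped, E skipped.
Slots: [1:F] [2:B] [3:A] [4:C]
4 of 10 scheduled.

4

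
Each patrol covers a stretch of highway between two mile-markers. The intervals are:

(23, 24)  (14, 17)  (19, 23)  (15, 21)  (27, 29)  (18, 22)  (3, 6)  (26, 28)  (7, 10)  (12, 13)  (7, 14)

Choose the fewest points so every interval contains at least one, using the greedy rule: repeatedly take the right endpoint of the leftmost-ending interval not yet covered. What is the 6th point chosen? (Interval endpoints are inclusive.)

Sort by right endpoint; whenever an interval is uncovered, place a point at its right end.
Sorted: [3,6] [7,10] [12,13] [7,14] [14,17] [15,21] [18,22] [19,23] [23,24] [26,28] [27,29]
{[3,6]} hit by 6; {[7,10]} hit by 10; {[12,13],[7,14]} hit by 13; {[14,17],[15,21]} hit by 17; {[18,22],[19,23]} hit by 22; {[23,24]} hit by 24; {[26,28],[27,29]} hit by 28.
Points: 6, 10, 13, 17, 22, 24, 28 (7 total).

24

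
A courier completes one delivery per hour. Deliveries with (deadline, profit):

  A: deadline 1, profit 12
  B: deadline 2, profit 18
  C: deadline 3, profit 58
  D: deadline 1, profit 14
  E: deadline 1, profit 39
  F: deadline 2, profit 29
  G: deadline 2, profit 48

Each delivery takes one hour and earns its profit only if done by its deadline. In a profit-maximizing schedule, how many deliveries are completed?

3

Take jobs in profit order; each goes to the latest open slot no later than its deadline.
Profit order: C=58 G=48 E=39 F=29 B=18 D=14 A=12
Assign: C→slot 3, G→slot 2, E→slot 1, F skipped, B skipped, D skipped, A skipped.
Slots: [1:E] [2:G] [3:C]
3 of 7 scheduled.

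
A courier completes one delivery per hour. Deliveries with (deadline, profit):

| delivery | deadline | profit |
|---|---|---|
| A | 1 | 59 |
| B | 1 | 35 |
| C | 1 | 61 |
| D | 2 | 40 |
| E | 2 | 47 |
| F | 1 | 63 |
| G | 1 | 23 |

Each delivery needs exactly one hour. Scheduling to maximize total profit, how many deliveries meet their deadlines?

2

Profit order: F=63 C=61 A=59 E=47 D=40 B=35 G=23
Assign: F→slot 1, C skipped, A skipped, E→slot 2, D skipped, B skipped, G skipped.
Slots: [1:F] [2:E]
2 of 7 scheduled.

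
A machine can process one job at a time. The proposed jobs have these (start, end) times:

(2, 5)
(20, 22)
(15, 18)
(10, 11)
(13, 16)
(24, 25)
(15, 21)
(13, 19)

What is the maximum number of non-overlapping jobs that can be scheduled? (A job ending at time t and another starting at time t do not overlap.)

By end time: (2,5), (10,11), (13,16), (15,18), (13,19), (15,21), (20,22), (24,25).
Pick (2,5); next start ≥ 5 → (10,11); next start ≥ 11 → (13,16); next start ≥ 16 → (20,22); next start ≥ 22 → (24,25).
Selected 5 jobs.

5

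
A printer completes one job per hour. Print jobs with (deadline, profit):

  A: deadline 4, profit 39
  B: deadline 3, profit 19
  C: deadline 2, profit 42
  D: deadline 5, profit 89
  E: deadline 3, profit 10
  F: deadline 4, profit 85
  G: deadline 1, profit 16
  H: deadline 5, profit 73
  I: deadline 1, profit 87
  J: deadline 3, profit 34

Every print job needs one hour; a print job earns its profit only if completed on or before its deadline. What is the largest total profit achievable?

376

Profit order: D=89 I=87 F=85 H=73 C=42 A=39 J=34 B=19 G=16 E=10
Assign: D→slot 5, I→slot 1, F→slot 4, H→slot 3, C→slot 2, A skipped, J skipped, B skipped, G skipped, E skipped.
Slots: [1:I] [2:C] [3:H] [4:F] [5:D]
Profit = 87 + 42 + 73 + 85 + 89 = 376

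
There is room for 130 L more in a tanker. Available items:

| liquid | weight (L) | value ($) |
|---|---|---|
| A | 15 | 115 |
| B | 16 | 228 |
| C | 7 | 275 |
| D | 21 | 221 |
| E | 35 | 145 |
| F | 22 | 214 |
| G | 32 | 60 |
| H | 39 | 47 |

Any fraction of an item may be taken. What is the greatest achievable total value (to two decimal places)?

Sort by value per unit weight and fill in that order.
Order: C (275/7=39.29) > B (228/16=14.25) > D (221/21=10.52) > F (214/22=9.73) > A (115/15=7.67) > E (145/35=4.14) > G (60/32=1.88) > H (47/39=1.21)
Fill: take C (7 @ 275) → take B (16 @ 228) → take D (21 @ 221) → take F (22 @ 214) → take A (15 @ 115) → take E (35 @ 145) → take 14/32 of G → 26.25; 130/130 used.
Total value = 1224.25

1224.25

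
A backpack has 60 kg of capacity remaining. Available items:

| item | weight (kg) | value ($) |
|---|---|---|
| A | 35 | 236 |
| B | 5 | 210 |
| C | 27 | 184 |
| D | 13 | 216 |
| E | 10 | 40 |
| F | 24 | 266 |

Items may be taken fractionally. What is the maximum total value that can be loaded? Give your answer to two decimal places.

Greedy by value/weight ratio, highest first.
Ratios (sorted): B 42.00, D 16.62, F 11.08, C 6.81, A 6.74, E 4.00
take B (5 @ 210); take D (13 @ 216); take F (24 @ 266); take 18/27 of C → 122.67. Capacity used 60/60.
Total value = 814.67

814.67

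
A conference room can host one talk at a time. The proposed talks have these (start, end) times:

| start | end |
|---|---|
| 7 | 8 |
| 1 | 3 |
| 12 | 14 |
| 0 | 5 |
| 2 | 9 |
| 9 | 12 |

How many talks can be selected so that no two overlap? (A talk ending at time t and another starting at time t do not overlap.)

Sort by end time and greedily take each interval whose start is ≥ the last chosen end.
By end time: (1,3), (0,5), (7,8), (2,9), (9,12), (12,14).
Pick (1,3); next start ≥ 3 → (7,8); next start ≥ 8 → (9,12); next start ≥ 12 → (12,14).
Selected 4 talks.

4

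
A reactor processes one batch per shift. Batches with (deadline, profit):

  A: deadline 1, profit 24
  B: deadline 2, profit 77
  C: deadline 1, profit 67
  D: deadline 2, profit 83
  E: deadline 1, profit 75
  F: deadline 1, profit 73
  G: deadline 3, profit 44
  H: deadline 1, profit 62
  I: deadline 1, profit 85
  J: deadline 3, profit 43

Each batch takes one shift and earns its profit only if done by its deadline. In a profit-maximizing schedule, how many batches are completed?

Sort by profit descending; place each in the latest free slot ≤ its deadline.
Profit order: I=85 D=83 B=77 E=75 F=73 C=67 H=62 G=44 J=43 A=24
Assign: I→slot 1, D→slot 2, B skipped, E skipped, F skipped, C skipped, H skipped, G→slot 3, J skipped, A skipped.
Slots: [1:I] [2:D] [3:G]
3 of 10 scheduled.

3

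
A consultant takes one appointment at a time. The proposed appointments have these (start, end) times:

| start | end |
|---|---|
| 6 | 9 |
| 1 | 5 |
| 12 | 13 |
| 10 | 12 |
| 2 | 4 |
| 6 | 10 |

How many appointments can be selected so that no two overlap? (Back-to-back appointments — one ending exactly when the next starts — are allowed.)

Sort by end time and greedily take each interval whose start is ≥ the last chosen end.
By end time: (2,4), (1,5), (6,9), (6,10), (10,12), (12,13).
Pick (2,4); next start ≥ 4 → (6,9); next start ≥ 9 → (10,12); next start ≥ 12 → (12,13).
Selected 4 appointments.

4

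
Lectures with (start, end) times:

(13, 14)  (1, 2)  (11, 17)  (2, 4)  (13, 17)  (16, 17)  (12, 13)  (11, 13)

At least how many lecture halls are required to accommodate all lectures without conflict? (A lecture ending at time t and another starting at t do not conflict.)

3

starts: [1, 2, 11, 11, 12, 13, 13, 16]
ends:   [2, 4, 13, 13, 14, 17, 17, 17]
s1→1 e2→0 s2→1 e4→0 s11→1 s11→2 s12→3  — peak 3.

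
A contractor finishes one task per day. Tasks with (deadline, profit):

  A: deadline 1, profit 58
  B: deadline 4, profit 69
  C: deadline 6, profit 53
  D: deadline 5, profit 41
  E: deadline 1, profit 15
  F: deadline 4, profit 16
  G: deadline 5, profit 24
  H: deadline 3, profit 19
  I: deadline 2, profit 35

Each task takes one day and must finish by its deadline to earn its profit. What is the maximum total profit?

Sort by profit descending; place each in the latest free slot ≤ its deadline.
Profit order: B=69 A=58 C=53 D=41 I=35 G=24 H=19 F=16 E=15
Assign: B→slot 4, A→slot 1, C→slot 6, D→slot 5, I→slot 2, G→slot 3, H skipped, F skipped, E skipped.
Slots: [1:A] [2:I] [3:G] [4:B] [5:D] [6:C]
Profit = 58 + 35 + 24 + 69 + 41 + 53 = 280

280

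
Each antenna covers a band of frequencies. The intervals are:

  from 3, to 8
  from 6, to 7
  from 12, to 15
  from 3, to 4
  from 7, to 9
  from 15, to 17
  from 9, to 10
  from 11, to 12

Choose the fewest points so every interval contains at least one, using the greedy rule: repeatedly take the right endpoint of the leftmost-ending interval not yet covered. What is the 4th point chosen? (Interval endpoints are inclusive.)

Process intervals by earliest right end; each time one isn't hit yet, stab at its right endpoint.
By right end: [3,4]  [6,7]  [3,8]  [7,9]  [9,10]  [11,12]  [12,15]  [15,17]
[3,4] uncovered → point at 4; [6,7] uncovered → point at 7; [9,10] uncovered → point at 10; [11,12] uncovered → point at 12; [15,17] uncovered → point at 17.
Points: 4, 7, 10, 12, 17 (5 total).

12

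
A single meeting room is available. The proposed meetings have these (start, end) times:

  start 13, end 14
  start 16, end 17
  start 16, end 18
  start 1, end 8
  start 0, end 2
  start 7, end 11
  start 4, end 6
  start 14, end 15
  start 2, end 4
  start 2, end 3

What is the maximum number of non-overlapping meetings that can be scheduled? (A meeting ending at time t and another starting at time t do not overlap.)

Greedy by earliest finish: after sorting by end time, pick each interval compatible with the last pick.
By end time: (0,2), (2,3), (2,4), (4,6), (1,8), (7,11), (13,14), (14,15), (16,17), (16,18).
Pick (0,2); next start ≥ 2 → (2,3); next start ≥ 3 → (4,6); next start ≥ 6 → (7,11); next start ≥ 11 → (13,14); next start ≥ 14 → (14,15); next start ≥ 15 → (16,17).
Selected 7 meetings.

7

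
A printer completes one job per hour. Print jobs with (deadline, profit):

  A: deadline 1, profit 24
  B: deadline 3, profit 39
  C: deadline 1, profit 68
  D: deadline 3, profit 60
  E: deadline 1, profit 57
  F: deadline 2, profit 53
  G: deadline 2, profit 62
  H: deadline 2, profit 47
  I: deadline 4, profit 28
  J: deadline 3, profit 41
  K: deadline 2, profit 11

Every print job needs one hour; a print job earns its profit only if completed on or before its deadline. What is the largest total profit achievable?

By profit: C(d1,68), G(d2,62), D(d3,60), E(d1,57), F(d2,53), H(d2,47), J(d3,41), B(d3,39), I(d4,28), A(d1,24), K(d2,11)
C→slot 1; G→slot 2; D→slot 3; E skipped; F skipped; H skipped; J skipped; B skipped; I→slot 4; A skipped; K skipped.
Profit = 68 + 62 + 60 + 28 = 218

218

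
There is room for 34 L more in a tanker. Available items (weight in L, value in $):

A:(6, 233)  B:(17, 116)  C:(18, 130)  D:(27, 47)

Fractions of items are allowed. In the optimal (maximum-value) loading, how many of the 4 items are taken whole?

2

Greedy by value/weight ratio, highest first.
Ratios (sorted): A 38.83, C 7.22, B 6.82, D 1.74
take A (6 @ 233); take C (18 @ 130); take 10/17 of B → 68.24. Capacity used 34/34.
2 item(s) taken whole; one partial (take 10/17 of B).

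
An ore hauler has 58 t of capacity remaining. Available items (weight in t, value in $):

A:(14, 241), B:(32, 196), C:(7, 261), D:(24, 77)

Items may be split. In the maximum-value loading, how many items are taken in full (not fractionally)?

3

Sort by value per unit weight and fill in that order.
Order: C (261/7=37.29) > A (241/14=17.21) > B (196/32=6.12) > D (77/24=3.21)
Fill: take C (7 @ 261) → take A (14 @ 241) → take B (32 @ 196) → take 5/24 of D → 16.04; 58/58 used.
3 item(s) taken whole; one partial (take 5/24 of D).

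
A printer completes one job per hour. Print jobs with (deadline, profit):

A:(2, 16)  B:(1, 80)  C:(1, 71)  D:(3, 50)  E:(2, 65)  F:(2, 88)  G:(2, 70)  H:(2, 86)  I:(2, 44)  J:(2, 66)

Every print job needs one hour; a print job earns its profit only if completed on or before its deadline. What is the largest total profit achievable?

By profit: F(d2,88), H(d2,86), B(d1,80), C(d1,71), G(d2,70), J(d2,66), E(d2,65), D(d3,50), I(d2,44), A(d2,16)
F→slot 2; H→slot 1; B skipped; C skipped; G skipped; J skipped; E skipped; D→slot 3; I skipped; A skipped.
Profit = 86 + 88 + 50 = 224

224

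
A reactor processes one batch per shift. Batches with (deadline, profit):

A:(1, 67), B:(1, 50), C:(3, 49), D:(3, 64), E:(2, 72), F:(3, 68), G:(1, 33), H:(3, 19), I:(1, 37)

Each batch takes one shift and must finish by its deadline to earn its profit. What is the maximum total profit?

207

By profit: E(d2,72), F(d3,68), A(d1,67), D(d3,64), B(d1,50), C(d3,49), I(d1,37), G(d1,33), H(d3,19)
E→slot 2; F→slot 3; A→slot 1; D skipped; B skipped; C skipped; I skipped; G skipped; H skipped.
Profit = 67 + 72 + 68 = 207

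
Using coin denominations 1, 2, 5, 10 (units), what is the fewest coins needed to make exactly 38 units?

6

Use the largest denomination that fits, subtract, and repeat.
38 = 3×10 + 1×5 + 1×2 + 1×1
Total coins = 3 + 1 + 1 + 1 = 6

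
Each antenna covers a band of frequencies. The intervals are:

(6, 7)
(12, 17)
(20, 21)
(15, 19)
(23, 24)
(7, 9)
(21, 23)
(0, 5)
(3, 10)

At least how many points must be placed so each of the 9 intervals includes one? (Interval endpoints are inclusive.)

By right end: [0,5]  [6,7]  [7,9]  [3,10]  [12,17]  [15,19]  [20,21]  [21,23]  [23,24]
[0,5] uncovered → point at 5; [6,7] uncovered → point at 7; [12,17] uncovered → point at 17; [20,21] uncovered → point at 21; [23,24] uncovered → point at 24.
Points: 5, 7, 17, 21, 24 (5 total).

5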